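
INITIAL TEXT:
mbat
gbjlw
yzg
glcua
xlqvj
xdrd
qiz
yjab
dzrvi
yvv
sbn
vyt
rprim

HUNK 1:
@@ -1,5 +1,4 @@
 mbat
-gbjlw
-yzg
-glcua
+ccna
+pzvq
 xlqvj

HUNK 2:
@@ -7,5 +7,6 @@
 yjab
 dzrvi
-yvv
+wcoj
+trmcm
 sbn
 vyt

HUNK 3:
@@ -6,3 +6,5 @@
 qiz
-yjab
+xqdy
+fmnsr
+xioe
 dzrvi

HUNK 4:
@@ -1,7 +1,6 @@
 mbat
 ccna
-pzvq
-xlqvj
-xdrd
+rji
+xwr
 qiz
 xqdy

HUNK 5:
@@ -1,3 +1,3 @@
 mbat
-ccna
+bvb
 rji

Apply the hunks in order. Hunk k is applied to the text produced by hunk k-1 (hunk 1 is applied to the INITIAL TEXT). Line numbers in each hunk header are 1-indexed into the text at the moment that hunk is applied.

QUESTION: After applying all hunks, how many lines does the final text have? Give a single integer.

Answer: 14

Derivation:
Hunk 1: at line 1 remove [gbjlw,yzg,glcua] add [ccna,pzvq] -> 12 lines: mbat ccna pzvq xlqvj xdrd qiz yjab dzrvi yvv sbn vyt rprim
Hunk 2: at line 7 remove [yvv] add [wcoj,trmcm] -> 13 lines: mbat ccna pzvq xlqvj xdrd qiz yjab dzrvi wcoj trmcm sbn vyt rprim
Hunk 3: at line 6 remove [yjab] add [xqdy,fmnsr,xioe] -> 15 lines: mbat ccna pzvq xlqvj xdrd qiz xqdy fmnsr xioe dzrvi wcoj trmcm sbn vyt rprim
Hunk 4: at line 1 remove [pzvq,xlqvj,xdrd] add [rji,xwr] -> 14 lines: mbat ccna rji xwr qiz xqdy fmnsr xioe dzrvi wcoj trmcm sbn vyt rprim
Hunk 5: at line 1 remove [ccna] add [bvb] -> 14 lines: mbat bvb rji xwr qiz xqdy fmnsr xioe dzrvi wcoj trmcm sbn vyt rprim
Final line count: 14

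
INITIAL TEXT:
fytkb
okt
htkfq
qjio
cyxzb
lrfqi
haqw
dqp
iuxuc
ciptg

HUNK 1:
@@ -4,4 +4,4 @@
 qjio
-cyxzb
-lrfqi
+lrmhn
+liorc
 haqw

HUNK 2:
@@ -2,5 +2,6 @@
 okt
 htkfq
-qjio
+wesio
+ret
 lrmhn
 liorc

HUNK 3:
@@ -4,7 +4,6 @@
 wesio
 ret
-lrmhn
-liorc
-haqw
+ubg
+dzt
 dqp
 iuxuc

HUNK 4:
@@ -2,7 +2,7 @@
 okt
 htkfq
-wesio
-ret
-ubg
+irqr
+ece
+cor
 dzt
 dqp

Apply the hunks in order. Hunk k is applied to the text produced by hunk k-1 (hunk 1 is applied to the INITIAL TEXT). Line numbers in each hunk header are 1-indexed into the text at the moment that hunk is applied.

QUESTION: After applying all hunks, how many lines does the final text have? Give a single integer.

Answer: 10

Derivation:
Hunk 1: at line 4 remove [cyxzb,lrfqi] add [lrmhn,liorc] -> 10 lines: fytkb okt htkfq qjio lrmhn liorc haqw dqp iuxuc ciptg
Hunk 2: at line 2 remove [qjio] add [wesio,ret] -> 11 lines: fytkb okt htkfq wesio ret lrmhn liorc haqw dqp iuxuc ciptg
Hunk 3: at line 4 remove [lrmhn,liorc,haqw] add [ubg,dzt] -> 10 lines: fytkb okt htkfq wesio ret ubg dzt dqp iuxuc ciptg
Hunk 4: at line 2 remove [wesio,ret,ubg] add [irqr,ece,cor] -> 10 lines: fytkb okt htkfq irqr ece cor dzt dqp iuxuc ciptg
Final line count: 10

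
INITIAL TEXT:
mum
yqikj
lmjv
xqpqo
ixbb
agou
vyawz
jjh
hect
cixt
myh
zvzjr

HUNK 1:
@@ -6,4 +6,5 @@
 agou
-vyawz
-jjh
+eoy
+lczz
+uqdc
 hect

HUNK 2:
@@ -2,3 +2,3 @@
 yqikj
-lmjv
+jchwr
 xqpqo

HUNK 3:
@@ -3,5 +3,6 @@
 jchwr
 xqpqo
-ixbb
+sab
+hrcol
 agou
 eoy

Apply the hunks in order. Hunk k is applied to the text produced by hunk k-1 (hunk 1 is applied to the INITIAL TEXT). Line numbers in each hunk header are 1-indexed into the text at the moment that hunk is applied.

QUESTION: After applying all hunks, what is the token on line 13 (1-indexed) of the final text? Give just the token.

Hunk 1: at line 6 remove [vyawz,jjh] add [eoy,lczz,uqdc] -> 13 lines: mum yqikj lmjv xqpqo ixbb agou eoy lczz uqdc hect cixt myh zvzjr
Hunk 2: at line 2 remove [lmjv] add [jchwr] -> 13 lines: mum yqikj jchwr xqpqo ixbb agou eoy lczz uqdc hect cixt myh zvzjr
Hunk 3: at line 3 remove [ixbb] add [sab,hrcol] -> 14 lines: mum yqikj jchwr xqpqo sab hrcol agou eoy lczz uqdc hect cixt myh zvzjr
Final line 13: myh

Answer: myh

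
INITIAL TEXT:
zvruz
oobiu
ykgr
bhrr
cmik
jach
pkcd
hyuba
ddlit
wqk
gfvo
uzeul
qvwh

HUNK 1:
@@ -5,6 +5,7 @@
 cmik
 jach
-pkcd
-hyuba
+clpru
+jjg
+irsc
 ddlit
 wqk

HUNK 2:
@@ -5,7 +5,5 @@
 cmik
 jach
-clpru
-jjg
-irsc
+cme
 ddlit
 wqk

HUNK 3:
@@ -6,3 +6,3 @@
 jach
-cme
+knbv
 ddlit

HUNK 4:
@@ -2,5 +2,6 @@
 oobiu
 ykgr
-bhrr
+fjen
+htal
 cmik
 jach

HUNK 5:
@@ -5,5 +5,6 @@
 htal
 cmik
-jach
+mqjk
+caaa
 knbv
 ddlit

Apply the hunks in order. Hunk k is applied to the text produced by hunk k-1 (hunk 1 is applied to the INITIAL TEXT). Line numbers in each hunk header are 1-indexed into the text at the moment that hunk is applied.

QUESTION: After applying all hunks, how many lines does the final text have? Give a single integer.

Hunk 1: at line 5 remove [pkcd,hyuba] add [clpru,jjg,irsc] -> 14 lines: zvruz oobiu ykgr bhrr cmik jach clpru jjg irsc ddlit wqk gfvo uzeul qvwh
Hunk 2: at line 5 remove [clpru,jjg,irsc] add [cme] -> 12 lines: zvruz oobiu ykgr bhrr cmik jach cme ddlit wqk gfvo uzeul qvwh
Hunk 3: at line 6 remove [cme] add [knbv] -> 12 lines: zvruz oobiu ykgr bhrr cmik jach knbv ddlit wqk gfvo uzeul qvwh
Hunk 4: at line 2 remove [bhrr] add [fjen,htal] -> 13 lines: zvruz oobiu ykgr fjen htal cmik jach knbv ddlit wqk gfvo uzeul qvwh
Hunk 5: at line 5 remove [jach] add [mqjk,caaa] -> 14 lines: zvruz oobiu ykgr fjen htal cmik mqjk caaa knbv ddlit wqk gfvo uzeul qvwh
Final line count: 14

Answer: 14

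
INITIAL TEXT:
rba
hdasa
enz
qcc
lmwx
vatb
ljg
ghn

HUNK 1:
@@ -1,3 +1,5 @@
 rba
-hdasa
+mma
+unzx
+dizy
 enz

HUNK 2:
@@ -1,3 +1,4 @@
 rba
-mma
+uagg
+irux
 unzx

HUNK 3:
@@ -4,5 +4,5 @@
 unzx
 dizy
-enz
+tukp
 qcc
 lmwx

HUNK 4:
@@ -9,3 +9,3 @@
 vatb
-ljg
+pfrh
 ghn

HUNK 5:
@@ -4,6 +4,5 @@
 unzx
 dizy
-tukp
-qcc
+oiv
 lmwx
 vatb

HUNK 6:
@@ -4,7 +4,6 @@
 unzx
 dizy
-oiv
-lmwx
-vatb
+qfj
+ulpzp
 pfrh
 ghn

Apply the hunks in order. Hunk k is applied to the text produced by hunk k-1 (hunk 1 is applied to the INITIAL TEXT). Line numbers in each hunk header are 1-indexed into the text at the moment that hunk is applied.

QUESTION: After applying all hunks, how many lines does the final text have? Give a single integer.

Hunk 1: at line 1 remove [hdasa] add [mma,unzx,dizy] -> 10 lines: rba mma unzx dizy enz qcc lmwx vatb ljg ghn
Hunk 2: at line 1 remove [mma] add [uagg,irux] -> 11 lines: rba uagg irux unzx dizy enz qcc lmwx vatb ljg ghn
Hunk 3: at line 4 remove [enz] add [tukp] -> 11 lines: rba uagg irux unzx dizy tukp qcc lmwx vatb ljg ghn
Hunk 4: at line 9 remove [ljg] add [pfrh] -> 11 lines: rba uagg irux unzx dizy tukp qcc lmwx vatb pfrh ghn
Hunk 5: at line 4 remove [tukp,qcc] add [oiv] -> 10 lines: rba uagg irux unzx dizy oiv lmwx vatb pfrh ghn
Hunk 6: at line 4 remove [oiv,lmwx,vatb] add [qfj,ulpzp] -> 9 lines: rba uagg irux unzx dizy qfj ulpzp pfrh ghn
Final line count: 9

Answer: 9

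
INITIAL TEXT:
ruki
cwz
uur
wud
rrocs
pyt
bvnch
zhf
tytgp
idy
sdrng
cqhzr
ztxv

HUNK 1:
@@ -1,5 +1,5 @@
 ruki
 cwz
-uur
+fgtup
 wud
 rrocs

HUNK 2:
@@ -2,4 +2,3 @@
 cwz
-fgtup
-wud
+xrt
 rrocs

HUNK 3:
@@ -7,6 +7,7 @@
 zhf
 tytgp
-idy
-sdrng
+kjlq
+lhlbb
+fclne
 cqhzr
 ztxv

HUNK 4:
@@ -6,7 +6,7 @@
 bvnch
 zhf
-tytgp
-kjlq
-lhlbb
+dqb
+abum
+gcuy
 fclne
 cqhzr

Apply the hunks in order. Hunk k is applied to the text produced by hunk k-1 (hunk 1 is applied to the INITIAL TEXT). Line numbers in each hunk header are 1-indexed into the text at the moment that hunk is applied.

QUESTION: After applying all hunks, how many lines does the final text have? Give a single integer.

Hunk 1: at line 1 remove [uur] add [fgtup] -> 13 lines: ruki cwz fgtup wud rrocs pyt bvnch zhf tytgp idy sdrng cqhzr ztxv
Hunk 2: at line 2 remove [fgtup,wud] add [xrt] -> 12 lines: ruki cwz xrt rrocs pyt bvnch zhf tytgp idy sdrng cqhzr ztxv
Hunk 3: at line 7 remove [idy,sdrng] add [kjlq,lhlbb,fclne] -> 13 lines: ruki cwz xrt rrocs pyt bvnch zhf tytgp kjlq lhlbb fclne cqhzr ztxv
Hunk 4: at line 6 remove [tytgp,kjlq,lhlbb] add [dqb,abum,gcuy] -> 13 lines: ruki cwz xrt rrocs pyt bvnch zhf dqb abum gcuy fclne cqhzr ztxv
Final line count: 13

Answer: 13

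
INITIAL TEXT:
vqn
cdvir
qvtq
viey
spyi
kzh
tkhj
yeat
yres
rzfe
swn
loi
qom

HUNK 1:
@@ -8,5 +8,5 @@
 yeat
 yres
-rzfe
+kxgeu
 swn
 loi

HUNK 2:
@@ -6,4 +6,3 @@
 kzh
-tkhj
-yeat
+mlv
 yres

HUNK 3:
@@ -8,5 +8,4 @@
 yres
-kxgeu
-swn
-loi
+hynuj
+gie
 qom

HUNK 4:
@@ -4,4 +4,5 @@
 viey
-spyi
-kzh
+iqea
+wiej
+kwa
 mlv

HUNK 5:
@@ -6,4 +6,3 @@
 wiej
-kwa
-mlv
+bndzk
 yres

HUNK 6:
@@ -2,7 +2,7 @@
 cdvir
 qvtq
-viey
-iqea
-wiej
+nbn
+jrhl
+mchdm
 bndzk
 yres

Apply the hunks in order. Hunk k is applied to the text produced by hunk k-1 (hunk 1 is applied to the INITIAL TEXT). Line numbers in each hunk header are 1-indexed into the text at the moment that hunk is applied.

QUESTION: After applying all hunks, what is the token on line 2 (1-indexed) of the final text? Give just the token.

Hunk 1: at line 8 remove [rzfe] add [kxgeu] -> 13 lines: vqn cdvir qvtq viey spyi kzh tkhj yeat yres kxgeu swn loi qom
Hunk 2: at line 6 remove [tkhj,yeat] add [mlv] -> 12 lines: vqn cdvir qvtq viey spyi kzh mlv yres kxgeu swn loi qom
Hunk 3: at line 8 remove [kxgeu,swn,loi] add [hynuj,gie] -> 11 lines: vqn cdvir qvtq viey spyi kzh mlv yres hynuj gie qom
Hunk 4: at line 4 remove [spyi,kzh] add [iqea,wiej,kwa] -> 12 lines: vqn cdvir qvtq viey iqea wiej kwa mlv yres hynuj gie qom
Hunk 5: at line 6 remove [kwa,mlv] add [bndzk] -> 11 lines: vqn cdvir qvtq viey iqea wiej bndzk yres hynuj gie qom
Hunk 6: at line 2 remove [viey,iqea,wiej] add [nbn,jrhl,mchdm] -> 11 lines: vqn cdvir qvtq nbn jrhl mchdm bndzk yres hynuj gie qom
Final line 2: cdvir

Answer: cdvir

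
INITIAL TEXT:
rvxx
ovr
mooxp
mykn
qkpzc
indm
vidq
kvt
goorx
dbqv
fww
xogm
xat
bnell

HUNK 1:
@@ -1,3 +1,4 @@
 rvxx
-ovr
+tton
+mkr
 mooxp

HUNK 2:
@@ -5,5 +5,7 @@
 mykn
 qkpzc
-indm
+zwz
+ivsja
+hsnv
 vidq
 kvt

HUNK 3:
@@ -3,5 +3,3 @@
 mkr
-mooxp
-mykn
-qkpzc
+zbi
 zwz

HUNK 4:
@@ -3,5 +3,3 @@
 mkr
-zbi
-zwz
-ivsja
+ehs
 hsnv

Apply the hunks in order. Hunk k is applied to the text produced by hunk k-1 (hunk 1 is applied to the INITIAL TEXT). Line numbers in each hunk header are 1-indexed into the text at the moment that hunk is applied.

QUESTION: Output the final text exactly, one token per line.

Answer: rvxx
tton
mkr
ehs
hsnv
vidq
kvt
goorx
dbqv
fww
xogm
xat
bnell

Derivation:
Hunk 1: at line 1 remove [ovr] add [tton,mkr] -> 15 lines: rvxx tton mkr mooxp mykn qkpzc indm vidq kvt goorx dbqv fww xogm xat bnell
Hunk 2: at line 5 remove [indm] add [zwz,ivsja,hsnv] -> 17 lines: rvxx tton mkr mooxp mykn qkpzc zwz ivsja hsnv vidq kvt goorx dbqv fww xogm xat bnell
Hunk 3: at line 3 remove [mooxp,mykn,qkpzc] add [zbi] -> 15 lines: rvxx tton mkr zbi zwz ivsja hsnv vidq kvt goorx dbqv fww xogm xat bnell
Hunk 4: at line 3 remove [zbi,zwz,ivsja] add [ehs] -> 13 lines: rvxx tton mkr ehs hsnv vidq kvt goorx dbqv fww xogm xat bnell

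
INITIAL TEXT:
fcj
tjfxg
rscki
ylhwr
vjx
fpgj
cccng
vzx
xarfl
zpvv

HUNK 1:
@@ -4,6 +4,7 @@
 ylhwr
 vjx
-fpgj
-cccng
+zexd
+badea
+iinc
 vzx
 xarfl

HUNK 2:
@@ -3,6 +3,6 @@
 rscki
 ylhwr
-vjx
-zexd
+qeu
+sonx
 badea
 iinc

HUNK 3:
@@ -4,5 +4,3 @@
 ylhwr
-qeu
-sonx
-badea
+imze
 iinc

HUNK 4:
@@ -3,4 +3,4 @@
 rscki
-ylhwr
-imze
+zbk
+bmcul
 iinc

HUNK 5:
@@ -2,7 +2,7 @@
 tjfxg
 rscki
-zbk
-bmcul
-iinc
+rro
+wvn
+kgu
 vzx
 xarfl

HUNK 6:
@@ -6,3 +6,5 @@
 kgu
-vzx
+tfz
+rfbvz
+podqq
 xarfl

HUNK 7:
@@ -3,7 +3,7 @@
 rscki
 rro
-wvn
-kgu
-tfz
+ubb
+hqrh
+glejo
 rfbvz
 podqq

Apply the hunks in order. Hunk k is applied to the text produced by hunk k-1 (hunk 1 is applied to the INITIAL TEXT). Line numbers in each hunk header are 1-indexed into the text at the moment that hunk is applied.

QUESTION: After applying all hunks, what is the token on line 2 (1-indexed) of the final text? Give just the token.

Answer: tjfxg

Derivation:
Hunk 1: at line 4 remove [fpgj,cccng] add [zexd,badea,iinc] -> 11 lines: fcj tjfxg rscki ylhwr vjx zexd badea iinc vzx xarfl zpvv
Hunk 2: at line 3 remove [vjx,zexd] add [qeu,sonx] -> 11 lines: fcj tjfxg rscki ylhwr qeu sonx badea iinc vzx xarfl zpvv
Hunk 3: at line 4 remove [qeu,sonx,badea] add [imze] -> 9 lines: fcj tjfxg rscki ylhwr imze iinc vzx xarfl zpvv
Hunk 4: at line 3 remove [ylhwr,imze] add [zbk,bmcul] -> 9 lines: fcj tjfxg rscki zbk bmcul iinc vzx xarfl zpvv
Hunk 5: at line 2 remove [zbk,bmcul,iinc] add [rro,wvn,kgu] -> 9 lines: fcj tjfxg rscki rro wvn kgu vzx xarfl zpvv
Hunk 6: at line 6 remove [vzx] add [tfz,rfbvz,podqq] -> 11 lines: fcj tjfxg rscki rro wvn kgu tfz rfbvz podqq xarfl zpvv
Hunk 7: at line 3 remove [wvn,kgu,tfz] add [ubb,hqrh,glejo] -> 11 lines: fcj tjfxg rscki rro ubb hqrh glejo rfbvz podqq xarfl zpvv
Final line 2: tjfxg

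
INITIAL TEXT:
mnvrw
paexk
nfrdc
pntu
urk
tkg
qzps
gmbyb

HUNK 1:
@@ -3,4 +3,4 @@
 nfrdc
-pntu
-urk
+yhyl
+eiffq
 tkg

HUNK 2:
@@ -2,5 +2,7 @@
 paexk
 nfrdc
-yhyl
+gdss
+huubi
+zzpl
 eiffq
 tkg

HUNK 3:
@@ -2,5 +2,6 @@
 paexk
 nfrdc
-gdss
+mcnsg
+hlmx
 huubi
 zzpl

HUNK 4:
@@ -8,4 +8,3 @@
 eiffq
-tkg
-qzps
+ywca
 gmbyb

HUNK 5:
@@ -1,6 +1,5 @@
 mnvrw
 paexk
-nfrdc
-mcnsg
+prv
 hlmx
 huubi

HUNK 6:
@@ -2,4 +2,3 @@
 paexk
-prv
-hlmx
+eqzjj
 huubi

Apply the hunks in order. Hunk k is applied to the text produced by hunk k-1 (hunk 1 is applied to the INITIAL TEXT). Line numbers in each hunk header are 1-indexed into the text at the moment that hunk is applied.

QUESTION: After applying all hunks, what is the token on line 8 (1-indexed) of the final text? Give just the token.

Answer: gmbyb

Derivation:
Hunk 1: at line 3 remove [pntu,urk] add [yhyl,eiffq] -> 8 lines: mnvrw paexk nfrdc yhyl eiffq tkg qzps gmbyb
Hunk 2: at line 2 remove [yhyl] add [gdss,huubi,zzpl] -> 10 lines: mnvrw paexk nfrdc gdss huubi zzpl eiffq tkg qzps gmbyb
Hunk 3: at line 2 remove [gdss] add [mcnsg,hlmx] -> 11 lines: mnvrw paexk nfrdc mcnsg hlmx huubi zzpl eiffq tkg qzps gmbyb
Hunk 4: at line 8 remove [tkg,qzps] add [ywca] -> 10 lines: mnvrw paexk nfrdc mcnsg hlmx huubi zzpl eiffq ywca gmbyb
Hunk 5: at line 1 remove [nfrdc,mcnsg] add [prv] -> 9 lines: mnvrw paexk prv hlmx huubi zzpl eiffq ywca gmbyb
Hunk 6: at line 2 remove [prv,hlmx] add [eqzjj] -> 8 lines: mnvrw paexk eqzjj huubi zzpl eiffq ywca gmbyb
Final line 8: gmbyb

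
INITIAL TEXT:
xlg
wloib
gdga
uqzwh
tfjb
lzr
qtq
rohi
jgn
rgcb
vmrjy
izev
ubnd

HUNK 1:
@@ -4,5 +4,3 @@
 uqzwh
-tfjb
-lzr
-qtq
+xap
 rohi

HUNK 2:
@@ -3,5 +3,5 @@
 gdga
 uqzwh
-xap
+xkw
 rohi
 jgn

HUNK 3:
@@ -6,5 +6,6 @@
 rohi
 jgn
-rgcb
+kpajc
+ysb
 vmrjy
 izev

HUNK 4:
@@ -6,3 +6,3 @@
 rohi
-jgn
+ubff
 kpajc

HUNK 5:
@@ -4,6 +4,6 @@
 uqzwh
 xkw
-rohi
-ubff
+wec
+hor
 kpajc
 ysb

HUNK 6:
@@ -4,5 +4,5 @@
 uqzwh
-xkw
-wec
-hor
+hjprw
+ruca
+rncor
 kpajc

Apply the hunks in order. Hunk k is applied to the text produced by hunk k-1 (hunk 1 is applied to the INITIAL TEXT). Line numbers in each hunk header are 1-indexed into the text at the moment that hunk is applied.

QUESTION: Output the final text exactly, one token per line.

Hunk 1: at line 4 remove [tfjb,lzr,qtq] add [xap] -> 11 lines: xlg wloib gdga uqzwh xap rohi jgn rgcb vmrjy izev ubnd
Hunk 2: at line 3 remove [xap] add [xkw] -> 11 lines: xlg wloib gdga uqzwh xkw rohi jgn rgcb vmrjy izev ubnd
Hunk 3: at line 6 remove [rgcb] add [kpajc,ysb] -> 12 lines: xlg wloib gdga uqzwh xkw rohi jgn kpajc ysb vmrjy izev ubnd
Hunk 4: at line 6 remove [jgn] add [ubff] -> 12 lines: xlg wloib gdga uqzwh xkw rohi ubff kpajc ysb vmrjy izev ubnd
Hunk 5: at line 4 remove [rohi,ubff] add [wec,hor] -> 12 lines: xlg wloib gdga uqzwh xkw wec hor kpajc ysb vmrjy izev ubnd
Hunk 6: at line 4 remove [xkw,wec,hor] add [hjprw,ruca,rncor] -> 12 lines: xlg wloib gdga uqzwh hjprw ruca rncor kpajc ysb vmrjy izev ubnd

Answer: xlg
wloib
gdga
uqzwh
hjprw
ruca
rncor
kpajc
ysb
vmrjy
izev
ubnd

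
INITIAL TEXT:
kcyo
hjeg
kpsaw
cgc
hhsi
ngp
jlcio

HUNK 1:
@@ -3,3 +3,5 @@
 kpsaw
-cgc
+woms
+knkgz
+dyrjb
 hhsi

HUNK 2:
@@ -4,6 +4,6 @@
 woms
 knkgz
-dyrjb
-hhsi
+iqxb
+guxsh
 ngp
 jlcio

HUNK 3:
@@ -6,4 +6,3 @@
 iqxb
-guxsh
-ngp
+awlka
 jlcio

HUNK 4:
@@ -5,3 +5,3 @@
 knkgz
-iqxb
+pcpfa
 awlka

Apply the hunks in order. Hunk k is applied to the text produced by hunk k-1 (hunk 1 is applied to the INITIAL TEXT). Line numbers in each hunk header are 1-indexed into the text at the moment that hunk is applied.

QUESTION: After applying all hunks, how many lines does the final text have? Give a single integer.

Answer: 8

Derivation:
Hunk 1: at line 3 remove [cgc] add [woms,knkgz,dyrjb] -> 9 lines: kcyo hjeg kpsaw woms knkgz dyrjb hhsi ngp jlcio
Hunk 2: at line 4 remove [dyrjb,hhsi] add [iqxb,guxsh] -> 9 lines: kcyo hjeg kpsaw woms knkgz iqxb guxsh ngp jlcio
Hunk 3: at line 6 remove [guxsh,ngp] add [awlka] -> 8 lines: kcyo hjeg kpsaw woms knkgz iqxb awlka jlcio
Hunk 4: at line 5 remove [iqxb] add [pcpfa] -> 8 lines: kcyo hjeg kpsaw woms knkgz pcpfa awlka jlcio
Final line count: 8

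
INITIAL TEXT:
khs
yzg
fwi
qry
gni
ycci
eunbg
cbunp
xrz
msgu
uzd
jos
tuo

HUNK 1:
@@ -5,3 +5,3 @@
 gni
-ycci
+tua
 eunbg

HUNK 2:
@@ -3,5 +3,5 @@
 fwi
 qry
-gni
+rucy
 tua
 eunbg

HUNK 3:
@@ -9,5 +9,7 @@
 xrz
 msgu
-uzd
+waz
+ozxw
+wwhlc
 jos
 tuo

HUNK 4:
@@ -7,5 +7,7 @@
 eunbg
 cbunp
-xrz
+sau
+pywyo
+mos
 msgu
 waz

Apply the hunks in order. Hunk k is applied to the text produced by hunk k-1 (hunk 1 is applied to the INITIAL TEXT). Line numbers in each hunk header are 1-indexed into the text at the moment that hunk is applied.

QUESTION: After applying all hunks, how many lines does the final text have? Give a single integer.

Hunk 1: at line 5 remove [ycci] add [tua] -> 13 lines: khs yzg fwi qry gni tua eunbg cbunp xrz msgu uzd jos tuo
Hunk 2: at line 3 remove [gni] add [rucy] -> 13 lines: khs yzg fwi qry rucy tua eunbg cbunp xrz msgu uzd jos tuo
Hunk 3: at line 9 remove [uzd] add [waz,ozxw,wwhlc] -> 15 lines: khs yzg fwi qry rucy tua eunbg cbunp xrz msgu waz ozxw wwhlc jos tuo
Hunk 4: at line 7 remove [xrz] add [sau,pywyo,mos] -> 17 lines: khs yzg fwi qry rucy tua eunbg cbunp sau pywyo mos msgu waz ozxw wwhlc jos tuo
Final line count: 17

Answer: 17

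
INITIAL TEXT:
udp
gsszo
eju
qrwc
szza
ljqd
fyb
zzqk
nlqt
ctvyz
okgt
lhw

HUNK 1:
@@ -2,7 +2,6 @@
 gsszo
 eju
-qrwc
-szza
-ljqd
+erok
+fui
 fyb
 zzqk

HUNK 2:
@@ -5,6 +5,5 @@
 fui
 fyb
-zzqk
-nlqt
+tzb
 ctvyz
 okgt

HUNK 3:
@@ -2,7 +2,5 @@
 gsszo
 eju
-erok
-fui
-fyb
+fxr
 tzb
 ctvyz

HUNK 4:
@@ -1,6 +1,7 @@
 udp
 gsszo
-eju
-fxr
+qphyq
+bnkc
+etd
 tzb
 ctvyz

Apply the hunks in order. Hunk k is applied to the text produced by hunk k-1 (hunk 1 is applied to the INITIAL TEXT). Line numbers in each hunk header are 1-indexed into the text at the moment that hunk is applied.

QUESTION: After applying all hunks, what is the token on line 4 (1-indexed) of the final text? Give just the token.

Hunk 1: at line 2 remove [qrwc,szza,ljqd] add [erok,fui] -> 11 lines: udp gsszo eju erok fui fyb zzqk nlqt ctvyz okgt lhw
Hunk 2: at line 5 remove [zzqk,nlqt] add [tzb] -> 10 lines: udp gsszo eju erok fui fyb tzb ctvyz okgt lhw
Hunk 3: at line 2 remove [erok,fui,fyb] add [fxr] -> 8 lines: udp gsszo eju fxr tzb ctvyz okgt lhw
Hunk 4: at line 1 remove [eju,fxr] add [qphyq,bnkc,etd] -> 9 lines: udp gsszo qphyq bnkc etd tzb ctvyz okgt lhw
Final line 4: bnkc

Answer: bnkc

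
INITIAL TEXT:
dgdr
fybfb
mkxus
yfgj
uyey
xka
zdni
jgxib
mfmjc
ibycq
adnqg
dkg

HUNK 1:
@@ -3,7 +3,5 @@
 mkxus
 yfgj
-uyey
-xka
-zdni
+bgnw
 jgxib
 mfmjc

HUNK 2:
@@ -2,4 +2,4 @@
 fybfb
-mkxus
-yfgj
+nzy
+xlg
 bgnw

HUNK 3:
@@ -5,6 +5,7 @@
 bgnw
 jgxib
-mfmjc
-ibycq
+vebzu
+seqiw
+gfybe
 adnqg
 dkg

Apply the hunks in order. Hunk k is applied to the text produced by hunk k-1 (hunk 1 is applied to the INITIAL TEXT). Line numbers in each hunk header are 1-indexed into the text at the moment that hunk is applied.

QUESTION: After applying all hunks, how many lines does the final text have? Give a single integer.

Answer: 11

Derivation:
Hunk 1: at line 3 remove [uyey,xka,zdni] add [bgnw] -> 10 lines: dgdr fybfb mkxus yfgj bgnw jgxib mfmjc ibycq adnqg dkg
Hunk 2: at line 2 remove [mkxus,yfgj] add [nzy,xlg] -> 10 lines: dgdr fybfb nzy xlg bgnw jgxib mfmjc ibycq adnqg dkg
Hunk 3: at line 5 remove [mfmjc,ibycq] add [vebzu,seqiw,gfybe] -> 11 lines: dgdr fybfb nzy xlg bgnw jgxib vebzu seqiw gfybe adnqg dkg
Final line count: 11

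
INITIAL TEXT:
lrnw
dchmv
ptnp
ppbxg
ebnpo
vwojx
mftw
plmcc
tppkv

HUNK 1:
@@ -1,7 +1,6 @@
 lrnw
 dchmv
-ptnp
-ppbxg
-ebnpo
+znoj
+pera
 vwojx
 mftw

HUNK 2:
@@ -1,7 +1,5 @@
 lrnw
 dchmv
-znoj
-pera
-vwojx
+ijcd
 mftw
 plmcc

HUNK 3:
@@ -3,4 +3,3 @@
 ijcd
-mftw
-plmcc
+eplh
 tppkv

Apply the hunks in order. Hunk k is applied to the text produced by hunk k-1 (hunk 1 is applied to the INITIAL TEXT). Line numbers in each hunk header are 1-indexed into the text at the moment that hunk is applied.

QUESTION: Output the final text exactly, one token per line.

Hunk 1: at line 1 remove [ptnp,ppbxg,ebnpo] add [znoj,pera] -> 8 lines: lrnw dchmv znoj pera vwojx mftw plmcc tppkv
Hunk 2: at line 1 remove [znoj,pera,vwojx] add [ijcd] -> 6 lines: lrnw dchmv ijcd mftw plmcc tppkv
Hunk 3: at line 3 remove [mftw,plmcc] add [eplh] -> 5 lines: lrnw dchmv ijcd eplh tppkv

Answer: lrnw
dchmv
ijcd
eplh
tppkv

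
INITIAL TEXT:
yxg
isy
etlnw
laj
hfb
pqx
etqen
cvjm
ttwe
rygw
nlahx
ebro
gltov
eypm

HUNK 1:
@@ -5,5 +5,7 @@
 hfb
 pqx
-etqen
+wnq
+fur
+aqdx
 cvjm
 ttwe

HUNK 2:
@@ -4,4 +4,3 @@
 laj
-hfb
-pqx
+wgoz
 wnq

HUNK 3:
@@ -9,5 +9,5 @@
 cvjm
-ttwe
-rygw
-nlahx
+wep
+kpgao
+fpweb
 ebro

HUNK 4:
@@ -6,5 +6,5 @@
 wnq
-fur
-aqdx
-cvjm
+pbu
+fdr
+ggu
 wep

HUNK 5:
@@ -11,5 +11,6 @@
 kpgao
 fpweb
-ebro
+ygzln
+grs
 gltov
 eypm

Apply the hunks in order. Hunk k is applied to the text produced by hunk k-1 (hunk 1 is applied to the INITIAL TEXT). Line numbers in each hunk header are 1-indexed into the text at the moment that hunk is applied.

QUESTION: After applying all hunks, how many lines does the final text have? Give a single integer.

Hunk 1: at line 5 remove [etqen] add [wnq,fur,aqdx] -> 16 lines: yxg isy etlnw laj hfb pqx wnq fur aqdx cvjm ttwe rygw nlahx ebro gltov eypm
Hunk 2: at line 4 remove [hfb,pqx] add [wgoz] -> 15 lines: yxg isy etlnw laj wgoz wnq fur aqdx cvjm ttwe rygw nlahx ebro gltov eypm
Hunk 3: at line 9 remove [ttwe,rygw,nlahx] add [wep,kpgao,fpweb] -> 15 lines: yxg isy etlnw laj wgoz wnq fur aqdx cvjm wep kpgao fpweb ebro gltov eypm
Hunk 4: at line 6 remove [fur,aqdx,cvjm] add [pbu,fdr,ggu] -> 15 lines: yxg isy etlnw laj wgoz wnq pbu fdr ggu wep kpgao fpweb ebro gltov eypm
Hunk 5: at line 11 remove [ebro] add [ygzln,grs] -> 16 lines: yxg isy etlnw laj wgoz wnq pbu fdr ggu wep kpgao fpweb ygzln grs gltov eypm
Final line count: 16

Answer: 16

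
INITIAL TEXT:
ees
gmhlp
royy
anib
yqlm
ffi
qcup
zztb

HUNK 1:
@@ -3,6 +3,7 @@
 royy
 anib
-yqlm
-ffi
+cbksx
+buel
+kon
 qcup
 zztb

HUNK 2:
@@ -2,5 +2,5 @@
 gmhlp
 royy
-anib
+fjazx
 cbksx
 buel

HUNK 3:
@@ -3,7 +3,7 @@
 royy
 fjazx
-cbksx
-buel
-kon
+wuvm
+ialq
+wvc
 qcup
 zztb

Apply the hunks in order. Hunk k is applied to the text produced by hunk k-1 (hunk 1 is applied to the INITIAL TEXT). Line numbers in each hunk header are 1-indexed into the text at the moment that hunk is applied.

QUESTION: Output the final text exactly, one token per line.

Hunk 1: at line 3 remove [yqlm,ffi] add [cbksx,buel,kon] -> 9 lines: ees gmhlp royy anib cbksx buel kon qcup zztb
Hunk 2: at line 2 remove [anib] add [fjazx] -> 9 lines: ees gmhlp royy fjazx cbksx buel kon qcup zztb
Hunk 3: at line 3 remove [cbksx,buel,kon] add [wuvm,ialq,wvc] -> 9 lines: ees gmhlp royy fjazx wuvm ialq wvc qcup zztb

Answer: ees
gmhlp
royy
fjazx
wuvm
ialq
wvc
qcup
zztb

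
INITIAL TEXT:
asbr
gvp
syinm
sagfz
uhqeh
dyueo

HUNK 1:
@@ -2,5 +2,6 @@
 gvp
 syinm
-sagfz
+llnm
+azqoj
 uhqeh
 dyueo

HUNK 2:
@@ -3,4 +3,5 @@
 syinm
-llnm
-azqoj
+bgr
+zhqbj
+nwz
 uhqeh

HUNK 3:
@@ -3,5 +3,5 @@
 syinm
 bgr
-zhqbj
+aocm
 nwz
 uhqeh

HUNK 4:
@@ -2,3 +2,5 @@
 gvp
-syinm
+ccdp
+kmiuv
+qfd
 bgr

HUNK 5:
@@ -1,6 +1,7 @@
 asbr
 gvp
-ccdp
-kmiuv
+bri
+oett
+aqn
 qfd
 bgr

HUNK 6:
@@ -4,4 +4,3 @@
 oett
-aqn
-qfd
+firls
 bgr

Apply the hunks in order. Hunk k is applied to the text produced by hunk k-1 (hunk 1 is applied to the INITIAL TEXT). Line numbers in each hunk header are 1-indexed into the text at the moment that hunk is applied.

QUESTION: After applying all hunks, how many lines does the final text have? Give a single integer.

Answer: 10

Derivation:
Hunk 1: at line 2 remove [sagfz] add [llnm,azqoj] -> 7 lines: asbr gvp syinm llnm azqoj uhqeh dyueo
Hunk 2: at line 3 remove [llnm,azqoj] add [bgr,zhqbj,nwz] -> 8 lines: asbr gvp syinm bgr zhqbj nwz uhqeh dyueo
Hunk 3: at line 3 remove [zhqbj] add [aocm] -> 8 lines: asbr gvp syinm bgr aocm nwz uhqeh dyueo
Hunk 4: at line 2 remove [syinm] add [ccdp,kmiuv,qfd] -> 10 lines: asbr gvp ccdp kmiuv qfd bgr aocm nwz uhqeh dyueo
Hunk 5: at line 1 remove [ccdp,kmiuv] add [bri,oett,aqn] -> 11 lines: asbr gvp bri oett aqn qfd bgr aocm nwz uhqeh dyueo
Hunk 6: at line 4 remove [aqn,qfd] add [firls] -> 10 lines: asbr gvp bri oett firls bgr aocm nwz uhqeh dyueo
Final line count: 10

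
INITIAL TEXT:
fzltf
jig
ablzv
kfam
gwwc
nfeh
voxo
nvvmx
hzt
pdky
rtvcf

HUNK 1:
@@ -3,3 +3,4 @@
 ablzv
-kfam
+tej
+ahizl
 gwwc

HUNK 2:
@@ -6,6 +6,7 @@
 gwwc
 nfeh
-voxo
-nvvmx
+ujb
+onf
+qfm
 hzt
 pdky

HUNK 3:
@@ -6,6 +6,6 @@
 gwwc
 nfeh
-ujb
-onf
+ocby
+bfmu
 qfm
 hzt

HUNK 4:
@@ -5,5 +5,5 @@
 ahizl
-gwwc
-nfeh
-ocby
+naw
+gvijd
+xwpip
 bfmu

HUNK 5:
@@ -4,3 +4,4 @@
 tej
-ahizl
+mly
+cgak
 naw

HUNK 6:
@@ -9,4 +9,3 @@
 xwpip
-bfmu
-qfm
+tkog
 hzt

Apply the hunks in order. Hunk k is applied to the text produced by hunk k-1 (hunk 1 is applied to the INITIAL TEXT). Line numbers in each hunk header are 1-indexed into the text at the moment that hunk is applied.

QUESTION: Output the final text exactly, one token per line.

Hunk 1: at line 3 remove [kfam] add [tej,ahizl] -> 12 lines: fzltf jig ablzv tej ahizl gwwc nfeh voxo nvvmx hzt pdky rtvcf
Hunk 2: at line 6 remove [voxo,nvvmx] add [ujb,onf,qfm] -> 13 lines: fzltf jig ablzv tej ahizl gwwc nfeh ujb onf qfm hzt pdky rtvcf
Hunk 3: at line 6 remove [ujb,onf] add [ocby,bfmu] -> 13 lines: fzltf jig ablzv tej ahizl gwwc nfeh ocby bfmu qfm hzt pdky rtvcf
Hunk 4: at line 5 remove [gwwc,nfeh,ocby] add [naw,gvijd,xwpip] -> 13 lines: fzltf jig ablzv tej ahizl naw gvijd xwpip bfmu qfm hzt pdky rtvcf
Hunk 5: at line 4 remove [ahizl] add [mly,cgak] -> 14 lines: fzltf jig ablzv tej mly cgak naw gvijd xwpip bfmu qfm hzt pdky rtvcf
Hunk 6: at line 9 remove [bfmu,qfm] add [tkog] -> 13 lines: fzltf jig ablzv tej mly cgak naw gvijd xwpip tkog hzt pdky rtvcf

Answer: fzltf
jig
ablzv
tej
mly
cgak
naw
gvijd
xwpip
tkog
hzt
pdky
rtvcf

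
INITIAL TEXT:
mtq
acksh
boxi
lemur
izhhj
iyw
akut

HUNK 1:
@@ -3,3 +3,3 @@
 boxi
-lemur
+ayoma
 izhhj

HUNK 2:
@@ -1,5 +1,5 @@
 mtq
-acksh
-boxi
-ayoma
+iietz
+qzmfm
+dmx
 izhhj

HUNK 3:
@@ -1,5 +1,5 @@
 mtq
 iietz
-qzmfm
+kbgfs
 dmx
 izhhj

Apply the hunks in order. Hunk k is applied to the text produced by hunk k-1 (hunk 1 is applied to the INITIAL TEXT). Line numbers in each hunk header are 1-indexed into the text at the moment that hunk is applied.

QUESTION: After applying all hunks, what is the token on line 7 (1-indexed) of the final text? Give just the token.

Hunk 1: at line 3 remove [lemur] add [ayoma] -> 7 lines: mtq acksh boxi ayoma izhhj iyw akut
Hunk 2: at line 1 remove [acksh,boxi,ayoma] add [iietz,qzmfm,dmx] -> 7 lines: mtq iietz qzmfm dmx izhhj iyw akut
Hunk 3: at line 1 remove [qzmfm] add [kbgfs] -> 7 lines: mtq iietz kbgfs dmx izhhj iyw akut
Final line 7: akut

Answer: akut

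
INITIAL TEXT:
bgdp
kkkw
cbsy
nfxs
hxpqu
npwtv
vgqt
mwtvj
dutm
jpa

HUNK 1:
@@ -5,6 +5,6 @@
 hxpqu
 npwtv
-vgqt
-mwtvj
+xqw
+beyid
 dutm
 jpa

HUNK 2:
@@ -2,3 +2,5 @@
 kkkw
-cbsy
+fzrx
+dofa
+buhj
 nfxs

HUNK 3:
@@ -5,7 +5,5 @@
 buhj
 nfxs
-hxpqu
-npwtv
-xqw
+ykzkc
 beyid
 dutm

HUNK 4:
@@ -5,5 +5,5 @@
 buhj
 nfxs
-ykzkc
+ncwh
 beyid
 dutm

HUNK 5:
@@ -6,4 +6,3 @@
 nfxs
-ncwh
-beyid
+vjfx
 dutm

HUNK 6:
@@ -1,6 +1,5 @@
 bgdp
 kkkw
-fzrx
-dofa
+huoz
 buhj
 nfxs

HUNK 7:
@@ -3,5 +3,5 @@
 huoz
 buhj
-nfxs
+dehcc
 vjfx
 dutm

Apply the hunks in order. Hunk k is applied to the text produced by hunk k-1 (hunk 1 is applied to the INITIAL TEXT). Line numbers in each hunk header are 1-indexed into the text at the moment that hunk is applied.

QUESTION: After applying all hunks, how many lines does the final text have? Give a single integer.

Answer: 8

Derivation:
Hunk 1: at line 5 remove [vgqt,mwtvj] add [xqw,beyid] -> 10 lines: bgdp kkkw cbsy nfxs hxpqu npwtv xqw beyid dutm jpa
Hunk 2: at line 2 remove [cbsy] add [fzrx,dofa,buhj] -> 12 lines: bgdp kkkw fzrx dofa buhj nfxs hxpqu npwtv xqw beyid dutm jpa
Hunk 3: at line 5 remove [hxpqu,npwtv,xqw] add [ykzkc] -> 10 lines: bgdp kkkw fzrx dofa buhj nfxs ykzkc beyid dutm jpa
Hunk 4: at line 5 remove [ykzkc] add [ncwh] -> 10 lines: bgdp kkkw fzrx dofa buhj nfxs ncwh beyid dutm jpa
Hunk 5: at line 6 remove [ncwh,beyid] add [vjfx] -> 9 lines: bgdp kkkw fzrx dofa buhj nfxs vjfx dutm jpa
Hunk 6: at line 1 remove [fzrx,dofa] add [huoz] -> 8 lines: bgdp kkkw huoz buhj nfxs vjfx dutm jpa
Hunk 7: at line 3 remove [nfxs] add [dehcc] -> 8 lines: bgdp kkkw huoz buhj dehcc vjfx dutm jpa
Final line count: 8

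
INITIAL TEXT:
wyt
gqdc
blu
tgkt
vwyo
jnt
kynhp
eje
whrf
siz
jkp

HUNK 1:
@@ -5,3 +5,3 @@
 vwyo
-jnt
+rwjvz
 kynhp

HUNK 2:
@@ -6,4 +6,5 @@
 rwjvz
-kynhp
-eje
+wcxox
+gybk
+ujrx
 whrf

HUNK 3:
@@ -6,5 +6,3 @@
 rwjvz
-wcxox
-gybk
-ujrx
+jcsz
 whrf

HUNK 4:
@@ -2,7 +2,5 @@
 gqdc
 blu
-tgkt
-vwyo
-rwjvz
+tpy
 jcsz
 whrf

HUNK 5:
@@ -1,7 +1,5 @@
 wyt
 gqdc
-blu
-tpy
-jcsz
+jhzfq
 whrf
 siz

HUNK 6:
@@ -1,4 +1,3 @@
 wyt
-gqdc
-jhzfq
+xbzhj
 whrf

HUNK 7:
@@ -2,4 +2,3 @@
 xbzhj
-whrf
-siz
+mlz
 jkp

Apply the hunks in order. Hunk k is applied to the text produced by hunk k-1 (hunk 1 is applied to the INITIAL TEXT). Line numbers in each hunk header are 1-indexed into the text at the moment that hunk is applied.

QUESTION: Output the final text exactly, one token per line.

Hunk 1: at line 5 remove [jnt] add [rwjvz] -> 11 lines: wyt gqdc blu tgkt vwyo rwjvz kynhp eje whrf siz jkp
Hunk 2: at line 6 remove [kynhp,eje] add [wcxox,gybk,ujrx] -> 12 lines: wyt gqdc blu tgkt vwyo rwjvz wcxox gybk ujrx whrf siz jkp
Hunk 3: at line 6 remove [wcxox,gybk,ujrx] add [jcsz] -> 10 lines: wyt gqdc blu tgkt vwyo rwjvz jcsz whrf siz jkp
Hunk 4: at line 2 remove [tgkt,vwyo,rwjvz] add [tpy] -> 8 lines: wyt gqdc blu tpy jcsz whrf siz jkp
Hunk 5: at line 1 remove [blu,tpy,jcsz] add [jhzfq] -> 6 lines: wyt gqdc jhzfq whrf siz jkp
Hunk 6: at line 1 remove [gqdc,jhzfq] add [xbzhj] -> 5 lines: wyt xbzhj whrf siz jkp
Hunk 7: at line 2 remove [whrf,siz] add [mlz] -> 4 lines: wyt xbzhj mlz jkp

Answer: wyt
xbzhj
mlz
jkp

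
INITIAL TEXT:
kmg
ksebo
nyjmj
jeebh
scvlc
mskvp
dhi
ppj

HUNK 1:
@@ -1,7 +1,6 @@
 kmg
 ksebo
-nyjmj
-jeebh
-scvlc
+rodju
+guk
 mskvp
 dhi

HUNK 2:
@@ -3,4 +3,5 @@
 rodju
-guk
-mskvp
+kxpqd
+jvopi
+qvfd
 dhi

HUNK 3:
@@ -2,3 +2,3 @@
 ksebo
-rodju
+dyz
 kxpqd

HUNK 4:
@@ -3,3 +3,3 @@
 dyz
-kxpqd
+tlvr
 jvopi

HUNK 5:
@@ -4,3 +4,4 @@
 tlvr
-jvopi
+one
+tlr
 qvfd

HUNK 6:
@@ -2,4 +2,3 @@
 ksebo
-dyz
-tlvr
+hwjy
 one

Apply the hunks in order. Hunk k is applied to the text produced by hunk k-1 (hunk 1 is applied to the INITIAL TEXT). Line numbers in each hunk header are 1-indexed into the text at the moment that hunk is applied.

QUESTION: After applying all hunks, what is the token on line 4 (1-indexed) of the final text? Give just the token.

Hunk 1: at line 1 remove [nyjmj,jeebh,scvlc] add [rodju,guk] -> 7 lines: kmg ksebo rodju guk mskvp dhi ppj
Hunk 2: at line 3 remove [guk,mskvp] add [kxpqd,jvopi,qvfd] -> 8 lines: kmg ksebo rodju kxpqd jvopi qvfd dhi ppj
Hunk 3: at line 2 remove [rodju] add [dyz] -> 8 lines: kmg ksebo dyz kxpqd jvopi qvfd dhi ppj
Hunk 4: at line 3 remove [kxpqd] add [tlvr] -> 8 lines: kmg ksebo dyz tlvr jvopi qvfd dhi ppj
Hunk 5: at line 4 remove [jvopi] add [one,tlr] -> 9 lines: kmg ksebo dyz tlvr one tlr qvfd dhi ppj
Hunk 6: at line 2 remove [dyz,tlvr] add [hwjy] -> 8 lines: kmg ksebo hwjy one tlr qvfd dhi ppj
Final line 4: one

Answer: one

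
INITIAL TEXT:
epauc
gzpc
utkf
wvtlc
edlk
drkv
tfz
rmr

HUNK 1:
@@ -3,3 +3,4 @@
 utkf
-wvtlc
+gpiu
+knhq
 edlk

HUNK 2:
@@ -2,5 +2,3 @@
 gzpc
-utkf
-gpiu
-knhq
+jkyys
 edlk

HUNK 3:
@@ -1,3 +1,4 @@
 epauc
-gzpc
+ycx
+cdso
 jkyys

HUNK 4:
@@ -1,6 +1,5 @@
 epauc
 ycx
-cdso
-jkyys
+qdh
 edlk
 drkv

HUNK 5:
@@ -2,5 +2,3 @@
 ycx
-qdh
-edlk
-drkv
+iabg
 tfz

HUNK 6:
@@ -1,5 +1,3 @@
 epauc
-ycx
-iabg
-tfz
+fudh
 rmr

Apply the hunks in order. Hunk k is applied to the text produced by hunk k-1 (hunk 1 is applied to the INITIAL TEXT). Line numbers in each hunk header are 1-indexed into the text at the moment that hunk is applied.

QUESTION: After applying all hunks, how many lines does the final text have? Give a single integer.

Answer: 3

Derivation:
Hunk 1: at line 3 remove [wvtlc] add [gpiu,knhq] -> 9 lines: epauc gzpc utkf gpiu knhq edlk drkv tfz rmr
Hunk 2: at line 2 remove [utkf,gpiu,knhq] add [jkyys] -> 7 lines: epauc gzpc jkyys edlk drkv tfz rmr
Hunk 3: at line 1 remove [gzpc] add [ycx,cdso] -> 8 lines: epauc ycx cdso jkyys edlk drkv tfz rmr
Hunk 4: at line 1 remove [cdso,jkyys] add [qdh] -> 7 lines: epauc ycx qdh edlk drkv tfz rmr
Hunk 5: at line 2 remove [qdh,edlk,drkv] add [iabg] -> 5 lines: epauc ycx iabg tfz rmr
Hunk 6: at line 1 remove [ycx,iabg,tfz] add [fudh] -> 3 lines: epauc fudh rmr
Final line count: 3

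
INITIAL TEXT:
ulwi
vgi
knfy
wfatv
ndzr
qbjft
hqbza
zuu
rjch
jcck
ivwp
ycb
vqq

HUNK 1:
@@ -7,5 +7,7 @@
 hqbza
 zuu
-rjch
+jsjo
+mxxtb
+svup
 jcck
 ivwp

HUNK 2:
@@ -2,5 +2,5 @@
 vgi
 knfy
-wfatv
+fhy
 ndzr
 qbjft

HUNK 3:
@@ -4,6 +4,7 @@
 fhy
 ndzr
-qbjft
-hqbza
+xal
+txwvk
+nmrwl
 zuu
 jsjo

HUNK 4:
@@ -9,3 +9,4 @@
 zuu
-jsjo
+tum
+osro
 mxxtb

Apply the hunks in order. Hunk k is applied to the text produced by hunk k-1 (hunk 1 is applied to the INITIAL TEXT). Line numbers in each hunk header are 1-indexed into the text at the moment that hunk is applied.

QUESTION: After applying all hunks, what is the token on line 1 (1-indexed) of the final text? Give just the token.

Hunk 1: at line 7 remove [rjch] add [jsjo,mxxtb,svup] -> 15 lines: ulwi vgi knfy wfatv ndzr qbjft hqbza zuu jsjo mxxtb svup jcck ivwp ycb vqq
Hunk 2: at line 2 remove [wfatv] add [fhy] -> 15 lines: ulwi vgi knfy fhy ndzr qbjft hqbza zuu jsjo mxxtb svup jcck ivwp ycb vqq
Hunk 3: at line 4 remove [qbjft,hqbza] add [xal,txwvk,nmrwl] -> 16 lines: ulwi vgi knfy fhy ndzr xal txwvk nmrwl zuu jsjo mxxtb svup jcck ivwp ycb vqq
Hunk 4: at line 9 remove [jsjo] add [tum,osro] -> 17 lines: ulwi vgi knfy fhy ndzr xal txwvk nmrwl zuu tum osro mxxtb svup jcck ivwp ycb vqq
Final line 1: ulwi

Answer: ulwi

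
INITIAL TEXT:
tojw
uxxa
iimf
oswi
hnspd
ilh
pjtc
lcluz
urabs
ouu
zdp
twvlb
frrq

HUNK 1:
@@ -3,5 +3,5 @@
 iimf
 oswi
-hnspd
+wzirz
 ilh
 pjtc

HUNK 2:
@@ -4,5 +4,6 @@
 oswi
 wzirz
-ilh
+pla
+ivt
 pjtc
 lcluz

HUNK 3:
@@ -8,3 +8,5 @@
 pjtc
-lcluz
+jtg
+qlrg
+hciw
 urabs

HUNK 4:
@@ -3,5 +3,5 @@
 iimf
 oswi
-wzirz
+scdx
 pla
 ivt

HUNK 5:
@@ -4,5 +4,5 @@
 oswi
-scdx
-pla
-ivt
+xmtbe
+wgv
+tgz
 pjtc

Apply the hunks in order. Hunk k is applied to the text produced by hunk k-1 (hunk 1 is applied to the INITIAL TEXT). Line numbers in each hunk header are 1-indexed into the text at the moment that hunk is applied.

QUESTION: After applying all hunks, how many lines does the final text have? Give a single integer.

Hunk 1: at line 3 remove [hnspd] add [wzirz] -> 13 lines: tojw uxxa iimf oswi wzirz ilh pjtc lcluz urabs ouu zdp twvlb frrq
Hunk 2: at line 4 remove [ilh] add [pla,ivt] -> 14 lines: tojw uxxa iimf oswi wzirz pla ivt pjtc lcluz urabs ouu zdp twvlb frrq
Hunk 3: at line 8 remove [lcluz] add [jtg,qlrg,hciw] -> 16 lines: tojw uxxa iimf oswi wzirz pla ivt pjtc jtg qlrg hciw urabs ouu zdp twvlb frrq
Hunk 4: at line 3 remove [wzirz] add [scdx] -> 16 lines: tojw uxxa iimf oswi scdx pla ivt pjtc jtg qlrg hciw urabs ouu zdp twvlb frrq
Hunk 5: at line 4 remove [scdx,pla,ivt] add [xmtbe,wgv,tgz] -> 16 lines: tojw uxxa iimf oswi xmtbe wgv tgz pjtc jtg qlrg hciw urabs ouu zdp twvlb frrq
Final line count: 16

Answer: 16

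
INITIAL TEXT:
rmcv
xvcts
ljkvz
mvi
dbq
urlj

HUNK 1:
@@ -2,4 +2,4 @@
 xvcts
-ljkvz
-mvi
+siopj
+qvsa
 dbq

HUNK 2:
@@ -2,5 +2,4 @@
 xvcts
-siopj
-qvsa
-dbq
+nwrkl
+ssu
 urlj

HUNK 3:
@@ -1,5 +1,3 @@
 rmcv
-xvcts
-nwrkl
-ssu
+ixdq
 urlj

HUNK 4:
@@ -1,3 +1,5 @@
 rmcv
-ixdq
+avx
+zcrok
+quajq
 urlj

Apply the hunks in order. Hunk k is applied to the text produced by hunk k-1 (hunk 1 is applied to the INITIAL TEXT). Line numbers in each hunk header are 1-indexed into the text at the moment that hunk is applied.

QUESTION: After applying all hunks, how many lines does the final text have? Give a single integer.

Answer: 5

Derivation:
Hunk 1: at line 2 remove [ljkvz,mvi] add [siopj,qvsa] -> 6 lines: rmcv xvcts siopj qvsa dbq urlj
Hunk 2: at line 2 remove [siopj,qvsa,dbq] add [nwrkl,ssu] -> 5 lines: rmcv xvcts nwrkl ssu urlj
Hunk 3: at line 1 remove [xvcts,nwrkl,ssu] add [ixdq] -> 3 lines: rmcv ixdq urlj
Hunk 4: at line 1 remove [ixdq] add [avx,zcrok,quajq] -> 5 lines: rmcv avx zcrok quajq urlj
Final line count: 5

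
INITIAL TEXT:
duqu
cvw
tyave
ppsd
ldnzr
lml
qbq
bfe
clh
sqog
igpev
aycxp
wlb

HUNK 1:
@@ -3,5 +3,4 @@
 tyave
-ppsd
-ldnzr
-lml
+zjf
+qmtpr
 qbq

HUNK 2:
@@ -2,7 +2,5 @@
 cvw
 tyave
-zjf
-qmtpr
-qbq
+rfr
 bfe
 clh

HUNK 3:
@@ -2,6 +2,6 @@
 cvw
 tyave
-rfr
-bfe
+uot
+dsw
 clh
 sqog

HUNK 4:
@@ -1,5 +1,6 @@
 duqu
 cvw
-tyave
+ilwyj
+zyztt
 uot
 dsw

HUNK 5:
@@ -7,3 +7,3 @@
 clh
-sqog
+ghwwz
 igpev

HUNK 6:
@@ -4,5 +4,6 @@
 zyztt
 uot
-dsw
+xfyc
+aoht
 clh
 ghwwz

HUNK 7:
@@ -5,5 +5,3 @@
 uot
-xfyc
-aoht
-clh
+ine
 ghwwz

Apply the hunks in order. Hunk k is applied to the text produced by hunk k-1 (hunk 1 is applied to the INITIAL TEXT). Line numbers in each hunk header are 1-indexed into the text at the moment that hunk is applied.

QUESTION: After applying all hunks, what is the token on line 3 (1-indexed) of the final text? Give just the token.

Answer: ilwyj

Derivation:
Hunk 1: at line 3 remove [ppsd,ldnzr,lml] add [zjf,qmtpr] -> 12 lines: duqu cvw tyave zjf qmtpr qbq bfe clh sqog igpev aycxp wlb
Hunk 2: at line 2 remove [zjf,qmtpr,qbq] add [rfr] -> 10 lines: duqu cvw tyave rfr bfe clh sqog igpev aycxp wlb
Hunk 3: at line 2 remove [rfr,bfe] add [uot,dsw] -> 10 lines: duqu cvw tyave uot dsw clh sqog igpev aycxp wlb
Hunk 4: at line 1 remove [tyave] add [ilwyj,zyztt] -> 11 lines: duqu cvw ilwyj zyztt uot dsw clh sqog igpev aycxp wlb
Hunk 5: at line 7 remove [sqog] add [ghwwz] -> 11 lines: duqu cvw ilwyj zyztt uot dsw clh ghwwz igpev aycxp wlb
Hunk 6: at line 4 remove [dsw] add [xfyc,aoht] -> 12 lines: duqu cvw ilwyj zyztt uot xfyc aoht clh ghwwz igpev aycxp wlb
Hunk 7: at line 5 remove [xfyc,aoht,clh] add [ine] -> 10 lines: duqu cvw ilwyj zyztt uot ine ghwwz igpev aycxp wlb
Final line 3: ilwyj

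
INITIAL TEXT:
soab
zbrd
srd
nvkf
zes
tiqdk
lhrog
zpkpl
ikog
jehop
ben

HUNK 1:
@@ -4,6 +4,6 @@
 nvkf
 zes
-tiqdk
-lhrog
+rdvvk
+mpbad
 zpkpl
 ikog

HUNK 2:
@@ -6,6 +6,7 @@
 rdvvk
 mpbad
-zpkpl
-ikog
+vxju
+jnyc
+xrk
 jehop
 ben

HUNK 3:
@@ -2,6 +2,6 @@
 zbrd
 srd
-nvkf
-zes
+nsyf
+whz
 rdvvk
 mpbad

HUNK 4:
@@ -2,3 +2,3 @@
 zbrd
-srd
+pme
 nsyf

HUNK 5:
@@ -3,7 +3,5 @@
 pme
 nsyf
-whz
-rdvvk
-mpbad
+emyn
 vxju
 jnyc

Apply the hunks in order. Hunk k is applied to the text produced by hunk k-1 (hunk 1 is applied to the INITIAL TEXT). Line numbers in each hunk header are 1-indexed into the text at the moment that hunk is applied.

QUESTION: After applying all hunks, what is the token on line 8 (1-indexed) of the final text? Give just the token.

Answer: xrk

Derivation:
Hunk 1: at line 4 remove [tiqdk,lhrog] add [rdvvk,mpbad] -> 11 lines: soab zbrd srd nvkf zes rdvvk mpbad zpkpl ikog jehop ben
Hunk 2: at line 6 remove [zpkpl,ikog] add [vxju,jnyc,xrk] -> 12 lines: soab zbrd srd nvkf zes rdvvk mpbad vxju jnyc xrk jehop ben
Hunk 3: at line 2 remove [nvkf,zes] add [nsyf,whz] -> 12 lines: soab zbrd srd nsyf whz rdvvk mpbad vxju jnyc xrk jehop ben
Hunk 4: at line 2 remove [srd] add [pme] -> 12 lines: soab zbrd pme nsyf whz rdvvk mpbad vxju jnyc xrk jehop ben
Hunk 5: at line 3 remove [whz,rdvvk,mpbad] add [emyn] -> 10 lines: soab zbrd pme nsyf emyn vxju jnyc xrk jehop ben
Final line 8: xrk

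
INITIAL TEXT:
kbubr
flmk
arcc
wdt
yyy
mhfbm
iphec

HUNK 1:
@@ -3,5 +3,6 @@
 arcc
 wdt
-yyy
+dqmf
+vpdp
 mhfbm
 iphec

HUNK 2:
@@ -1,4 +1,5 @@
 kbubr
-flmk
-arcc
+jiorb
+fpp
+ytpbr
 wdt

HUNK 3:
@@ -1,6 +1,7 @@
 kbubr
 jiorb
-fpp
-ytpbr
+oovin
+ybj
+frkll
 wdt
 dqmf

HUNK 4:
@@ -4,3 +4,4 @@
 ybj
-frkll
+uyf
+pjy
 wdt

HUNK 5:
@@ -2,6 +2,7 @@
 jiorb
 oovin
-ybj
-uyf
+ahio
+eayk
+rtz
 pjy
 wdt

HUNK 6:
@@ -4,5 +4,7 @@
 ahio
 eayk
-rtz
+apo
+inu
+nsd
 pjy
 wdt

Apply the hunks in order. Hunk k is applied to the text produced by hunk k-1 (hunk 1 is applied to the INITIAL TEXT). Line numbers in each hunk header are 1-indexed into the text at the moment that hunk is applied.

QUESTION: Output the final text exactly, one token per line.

Hunk 1: at line 3 remove [yyy] add [dqmf,vpdp] -> 8 lines: kbubr flmk arcc wdt dqmf vpdp mhfbm iphec
Hunk 2: at line 1 remove [flmk,arcc] add [jiorb,fpp,ytpbr] -> 9 lines: kbubr jiorb fpp ytpbr wdt dqmf vpdp mhfbm iphec
Hunk 3: at line 1 remove [fpp,ytpbr] add [oovin,ybj,frkll] -> 10 lines: kbubr jiorb oovin ybj frkll wdt dqmf vpdp mhfbm iphec
Hunk 4: at line 4 remove [frkll] add [uyf,pjy] -> 11 lines: kbubr jiorb oovin ybj uyf pjy wdt dqmf vpdp mhfbm iphec
Hunk 5: at line 2 remove [ybj,uyf] add [ahio,eayk,rtz] -> 12 lines: kbubr jiorb oovin ahio eayk rtz pjy wdt dqmf vpdp mhfbm iphec
Hunk 6: at line 4 remove [rtz] add [apo,inu,nsd] -> 14 lines: kbubr jiorb oovin ahio eayk apo inu nsd pjy wdt dqmf vpdp mhfbm iphec

Answer: kbubr
jiorb
oovin
ahio
eayk
apo
inu
nsd
pjy
wdt
dqmf
vpdp
mhfbm
iphec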